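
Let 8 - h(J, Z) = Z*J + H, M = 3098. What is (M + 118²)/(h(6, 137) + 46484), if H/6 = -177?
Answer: 8511/23366 ≈ 0.36425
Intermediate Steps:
H = -1062 (H = 6*(-177) = -1062)
h(J, Z) = 1070 - J*Z (h(J, Z) = 8 - (Z*J - 1062) = 8 - (J*Z - 1062) = 8 - (-1062 + J*Z) = 8 + (1062 - J*Z) = 1070 - J*Z)
(M + 118²)/(h(6, 137) + 46484) = (3098 + 118²)/((1070 - 1*6*137) + 46484) = (3098 + 13924)/((1070 - 822) + 46484) = 17022/(248 + 46484) = 17022/46732 = 17022*(1/46732) = 8511/23366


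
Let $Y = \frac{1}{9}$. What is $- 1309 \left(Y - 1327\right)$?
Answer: $\frac{15632078}{9} \approx 1.7369 \cdot 10^{6}$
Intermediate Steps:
$Y = \frac{1}{9} \approx 0.11111$
$- 1309 \left(Y - 1327\right) = - 1309 \left(\frac{1}{9} - 1327\right) = \left(-1309\right) \left(- \frac{11942}{9}\right) = \frac{15632078}{9}$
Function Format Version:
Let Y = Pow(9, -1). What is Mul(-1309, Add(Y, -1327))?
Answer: Rational(15632078, 9) ≈ 1.7369e+6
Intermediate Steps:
Y = Rational(1, 9) ≈ 0.11111
Mul(-1309, Add(Y, -1327)) = Mul(-1309, Add(Rational(1, 9), -1327)) = Mul(-1309, Rational(-11942, 9)) = Rational(15632078, 9)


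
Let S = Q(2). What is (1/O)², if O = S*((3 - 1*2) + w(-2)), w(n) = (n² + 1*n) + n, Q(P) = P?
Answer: ¼ ≈ 0.25000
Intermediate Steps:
w(n) = n² + 2*n (w(n) = (n² + n) + n = (n + n²) + n = n² + 2*n)
S = 2
O = 2 (O = 2*((3 - 1*2) - 2*(2 - 2)) = 2*((3 - 2) - 2*0) = 2*(1 + 0) = 2*1 = 2)
(1/O)² = (1/2)² = (½)² = ¼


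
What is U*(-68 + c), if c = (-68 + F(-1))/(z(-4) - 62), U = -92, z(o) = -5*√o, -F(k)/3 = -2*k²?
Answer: 3040002/493 + 7130*I/493 ≈ 6166.3 + 14.462*I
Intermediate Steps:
F(k) = 6*k² (F(k) = -(-6)*k² = 6*k²)
c = -31*(-62 + 10*I)/1972 (c = (-68 + 6*(-1)²)/(-10*I - 62) = (-68 + 6*1)/(-10*I - 62) = (-68 + 6)/(-10*I - 62) = -62*(-62 + 10*I)/3944 = -31*(-62 + 10*I)/1972 ≈ 0.97464 - 0.1572*I)
U*(-68 + c) = -92*(-68 + (961/986 - 155*I/986)) = -92*(-66087/986 - 155*I/986) = 3040002/493 + 7130*I/493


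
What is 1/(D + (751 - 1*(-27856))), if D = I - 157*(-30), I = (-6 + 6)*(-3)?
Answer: 1/33317 ≈ 3.0015e-5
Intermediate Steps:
I = 0 (I = 0*(-3) = 0)
D = 4710 (D = 0 - 157*(-30) = 0 + 4710 = 4710)
1/(D + (751 - 1*(-27856))) = 1/(4710 + (751 - 1*(-27856))) = 1/(4710 + (751 + 27856)) = 1/(4710 + 28607) = 1/33317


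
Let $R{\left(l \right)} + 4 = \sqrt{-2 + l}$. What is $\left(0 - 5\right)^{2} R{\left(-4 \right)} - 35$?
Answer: $-135 + 25 i \sqrt{6} \approx -135.0 + 61.237 i$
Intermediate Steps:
$R{\left(l \right)} = -4 + \sqrt{-2 + l}$
$\left(0 - 5\right)^{2} R{\left(-4 \right)} - 35 = \left(0 - 5\right)^{2} \left(-4 + \sqrt{-2 - 4}\right) - 35 = \left(-5\right)^{2} \left(-4 + \sqrt{-6}\right) - 35 = 25 \left(-4 + i \sqrt{6}\right) - 35 = \left(-100 + 25 i \sqrt{6}\right) - 35 = -135 + 25 i \sqrt{6}$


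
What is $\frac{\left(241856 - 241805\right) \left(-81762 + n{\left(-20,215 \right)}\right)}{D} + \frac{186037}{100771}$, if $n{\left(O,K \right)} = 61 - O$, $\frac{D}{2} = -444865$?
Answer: $\frac{585307578611}{89658981830} \approx 6.5282$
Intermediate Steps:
$D = -889730$ ($D = 2 \left(-444865\right) = -889730$)
$\frac{\left(241856 - 241805\right) \left(-81762 + n{\left(-20,215 \right)}\right)}{D} + \frac{186037}{100771} = \frac{\left(241856 - 241805\right) \left(-81762 + \left(61 - -20\right)\right)}{-889730} + \frac{186037}{100771} = 51 \left(-81762 + \left(61 + 20\right)\right) \left(- \frac{1}{889730}\right) + 186037 \cdot \frac{1}{100771} = 51 \left(-81762 + 81\right) \left(- \frac{1}{889730}\right) + \frac{186037}{100771} = 51 \left(-81681\right) \left(- \frac{1}{889730}\right) + \frac{186037}{100771} = \left(-4165731\right) \left(- \frac{1}{889730}\right) + \frac{186037}{100771} = \frac{4165731}{889730} + \frac{186037}{100771} = \frac{585307578611}{89658981830}$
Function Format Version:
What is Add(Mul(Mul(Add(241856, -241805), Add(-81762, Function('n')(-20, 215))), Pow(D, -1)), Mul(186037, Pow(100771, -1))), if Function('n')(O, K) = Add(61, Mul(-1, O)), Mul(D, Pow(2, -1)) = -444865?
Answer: Rational(585307578611, 89658981830) ≈ 6.5282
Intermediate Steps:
D = -889730 (D = Mul(2, -444865) = -889730)
Add(Mul(Mul(Add(241856, -241805), Add(-81762, Function('n')(-20, 215))), Pow(D, -1)), Mul(186037, Pow(100771, -1))) = Add(Mul(Mul(Add(241856, -241805), Add(-81762, Add(61, Mul(-1, -20)))), Pow(-889730, -1)), Mul(186037, Pow(100771, -1))) = Add(Mul(Mul(51, Add(-81762, Add(61, 20))), Rational(-1, 889730)), Mul(186037, Rational(1, 100771))) = Add(Mul(Mul(51, Add(-81762, 81)), Rational(-1, 889730)), Rational(186037, 100771)) = Add(Mul(Mul(51, -81681), Rational(-1, 889730)), Rational(186037, 100771)) = Add(Mul(-4165731, Rational(-1, 889730)), Rational(186037, 100771)) = Add(Rational(4165731, 889730), Rational(186037, 100771)) = Rational(585307578611, 89658981830)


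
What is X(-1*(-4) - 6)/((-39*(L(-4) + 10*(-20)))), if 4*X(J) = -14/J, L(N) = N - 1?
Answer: 7/31980 ≈ 0.00021889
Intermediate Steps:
L(N) = -1 + N
X(J) = -7/(2*J) (X(J) = (-14/J)/4 = -7/(2*J))
X(-1*(-4) - 6)/((-39*(L(-4) + 10*(-20)))) = (-7/(2*(-1*(-4) - 6)))/((-39*((-1 - 4) + 10*(-20)))) = (-7/(2*(4 - 6)))/((-39*(-5 - 200))) = (-7/2/(-2))/((-39*(-205))) = -7/2*(-½)/7995 = (7/4)*(1/7995) = 7/31980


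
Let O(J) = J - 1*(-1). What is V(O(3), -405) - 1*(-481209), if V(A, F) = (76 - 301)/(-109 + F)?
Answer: 247341651/514 ≈ 4.8121e+5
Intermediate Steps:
O(J) = 1 + J (O(J) = J + 1 = 1 + J)
V(A, F) = -225/(-109 + F)
V(O(3), -405) - 1*(-481209) = -225/(-109 - 405) - 1*(-481209) = -225/(-514) + 481209 = -225*(-1/514) + 481209 = 225/514 + 481209 = 247341651/514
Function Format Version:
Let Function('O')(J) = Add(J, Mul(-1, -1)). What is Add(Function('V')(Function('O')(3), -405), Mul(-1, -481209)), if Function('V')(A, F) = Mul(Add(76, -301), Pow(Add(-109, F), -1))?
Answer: Rational(247341651, 514) ≈ 4.8121e+5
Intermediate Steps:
Function('O')(J) = Add(1, J) (Function('O')(J) = Add(J, 1) = Add(1, J))
Function('V')(A, F) = Mul(-225, Pow(Add(-109, F), -1))
Add(Function('V')(Function('O')(3), -405), Mul(-1, -481209)) = Add(Mul(-225, Pow(Add(-109, -405), -1)), Mul(-1, -481209)) = Add(Mul(-225, Pow(-514, -1)), 481209) = Add(Mul(-225, Rational(-1, 514)), 481209) = Add(Rational(225, 514), 481209) = Rational(247341651, 514)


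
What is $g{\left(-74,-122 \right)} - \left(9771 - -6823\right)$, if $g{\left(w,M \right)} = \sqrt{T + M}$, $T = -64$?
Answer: $-16594 + i \sqrt{186} \approx -16594.0 + 13.638 i$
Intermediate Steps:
$g{\left(w,M \right)} = \sqrt{-64 + M}$
$g{\left(-74,-122 \right)} - \left(9771 - -6823\right) = \sqrt{-64 - 122} - \left(9771 - -6823\right) = \sqrt{-186} - \left(9771 + 6823\right) = i \sqrt{186} - 16594 = -16594 + i \sqrt{186}$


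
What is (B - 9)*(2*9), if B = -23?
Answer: -576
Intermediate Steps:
(B - 9)*(2*9) = (-23 - 9)*(2*9) = -32*18 = -576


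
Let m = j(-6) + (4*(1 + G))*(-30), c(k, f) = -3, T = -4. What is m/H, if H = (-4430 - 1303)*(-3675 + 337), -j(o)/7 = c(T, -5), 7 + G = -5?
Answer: 149/2126306 ≈ 7.0075e-5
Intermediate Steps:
G = -12 (G = -7 - 5 = -12)
j(o) = 21 (j(o) = -7*(-3) = 21)
H = 19136754 (H = -5733*(-3338) = 19136754)
m = 1341 (m = 21 + (4*(1 - 12))*(-30) = 21 + (4*(-11))*(-30) = 21 - 44*(-30) = 21 + 1320 = 1341)
m/H = 1341/19136754 = 1341*(1/19136754) = 149/2126306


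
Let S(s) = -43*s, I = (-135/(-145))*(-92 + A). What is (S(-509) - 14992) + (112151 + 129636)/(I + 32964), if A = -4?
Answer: 6580456603/953364 ≈ 6902.4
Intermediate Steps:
I = -2592/29 (I = (-135/(-145))*(-92 - 4) = -135*(-1/145)*(-96) = (27/29)*(-96) = -2592/29 ≈ -89.379)
(S(-509) - 14992) + (112151 + 129636)/(I + 32964) = (-43*(-509) - 14992) + (112151 + 129636)/(-2592/29 + 32964) = (21887 - 14992) + 241787/(953364/29) = 6895 + 241787*(29/953364) = 6895 + 7011823/953364 = 6580456603/953364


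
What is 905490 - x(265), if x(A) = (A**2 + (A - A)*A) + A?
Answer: 835000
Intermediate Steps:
x(A) = A + A**2 (x(A) = (A**2 + 0*A) + A = (A**2 + 0) + A = A**2 + A = A + A**2)
905490 - x(265) = 905490 - 265*(1 + 265) = 905490 - 265*266 = 905490 - 1*70490 = 905490 - 70490 = 835000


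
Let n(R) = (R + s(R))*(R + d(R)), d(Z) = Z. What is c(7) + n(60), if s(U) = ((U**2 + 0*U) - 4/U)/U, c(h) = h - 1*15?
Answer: 215878/15 ≈ 14392.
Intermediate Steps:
c(h) = -15 + h (c(h) = h - 15 = -15 + h)
s(U) = (U**2 - 4/U)/U (s(U) = ((U**2 + 0) - 4/U)/U = (U**2 - 4/U)/U)
n(R) = 2*R*(-4/R**2 + 2*R) (n(R) = (R + (R - 4/R**2))*(R + R) = (-4/R**2 + 2*R)*(2*R) = 2*R*(-4/R**2 + 2*R))
c(7) + n(60) = (-15 + 7) + 4*(-2 + 60**3)/60 = -8 + 4*(1/60)*(-2 + 216000) = -8 + 4*(1/60)*215998 = -8 + 215998/15 = 215878/15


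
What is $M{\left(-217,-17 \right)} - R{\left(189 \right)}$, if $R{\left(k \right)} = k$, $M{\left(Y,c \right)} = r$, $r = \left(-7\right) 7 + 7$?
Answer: $-231$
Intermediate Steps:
$r = -42$ ($r = -49 + 7 = -42$)
$M{\left(Y,c \right)} = -42$
$M{\left(-217,-17 \right)} - R{\left(189 \right)} = -42 - 189 = -231$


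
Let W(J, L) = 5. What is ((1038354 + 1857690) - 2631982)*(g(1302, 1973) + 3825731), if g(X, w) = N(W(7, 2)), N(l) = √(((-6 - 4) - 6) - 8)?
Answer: 1010230179322 + 528124*I*√6 ≈ 1.0102e+12 + 1.2936e+6*I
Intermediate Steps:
N(l) = 2*I*√6 (N(l) = √((-10 - 6) - 8) = √(-16 - 8) = √(-24) = 2*I*√6)
g(X, w) = 2*I*√6
((1038354 + 1857690) - 2631982)*(g(1302, 1973) + 3825731) = ((1038354 + 1857690) - 2631982)*(2*I*√6 + 3825731) = (2896044 - 2631982)*(3825731 + 2*I*√6) = 264062*(3825731 + 2*I*√6) = 1010230179322 + 528124*I*√6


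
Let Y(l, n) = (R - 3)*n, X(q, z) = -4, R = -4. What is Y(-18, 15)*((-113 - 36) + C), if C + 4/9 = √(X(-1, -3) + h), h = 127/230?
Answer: 47075/3 - 21*I*√182390/46 ≈ 15692.0 - 194.97*I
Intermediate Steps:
h = 127/230 (h = 127*(1/230) = 127/230 ≈ 0.55217)
C = -4/9 + I*√182390/230 (C = -4/9 + √(-4 + 127/230) = -4/9 + √(-793/230) = -4/9 + I*√182390/230 ≈ -0.44444 + 1.8568*I)
Y(l, n) = -7*n (Y(l, n) = (-4 - 3)*n = -7*n)
Y(-18, 15)*((-113 - 36) + C) = (-7*15)*((-113 - 36) + (-4/9 + I*√182390/230)) = -105*(-149 + (-4/9 + I*√182390/230)) = -105*(-1345/9 + I*√182390/230) = 47075/3 - 21*I*√182390/46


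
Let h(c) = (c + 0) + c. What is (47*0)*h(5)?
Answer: 0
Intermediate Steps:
h(c) = 2*c (h(c) = c + c = 2*c)
(47*0)*h(5) = (47*0)*(2*5) = 0*10 = 0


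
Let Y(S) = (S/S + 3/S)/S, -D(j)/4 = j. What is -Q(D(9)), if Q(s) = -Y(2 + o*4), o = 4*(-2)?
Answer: -3/100 ≈ -0.030000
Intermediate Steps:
D(j) = -4*j
o = -8
Y(S) = (1 + 3/S)/S
Q(s) = 3/100 (Q(s) = -(3 + (2 - 8*4))/(2 - 8*4)² = -(3 + (2 - 32))/(2 - 32)² = -(3 - 30)/(-30)² = -(-27)/900 = -1*(-3/100) = 3/100)
-Q(D(9)) = -1*3/100 = -3/100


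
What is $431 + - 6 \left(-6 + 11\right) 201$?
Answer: $-5599$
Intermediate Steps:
$431 + - 6 \left(-6 + 11\right) 201 = 431 + \left(-6\right) 5 \cdot 201 = 431 - 6030 = -5599$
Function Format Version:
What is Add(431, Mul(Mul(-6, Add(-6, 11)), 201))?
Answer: -5599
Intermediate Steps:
Add(431, Mul(Mul(-6, Add(-6, 11)), 201)) = Add(431, Mul(Mul(-6, 5), 201)) = Add(431, Mul(-30, 201)) = Add(431, -6030) = -5599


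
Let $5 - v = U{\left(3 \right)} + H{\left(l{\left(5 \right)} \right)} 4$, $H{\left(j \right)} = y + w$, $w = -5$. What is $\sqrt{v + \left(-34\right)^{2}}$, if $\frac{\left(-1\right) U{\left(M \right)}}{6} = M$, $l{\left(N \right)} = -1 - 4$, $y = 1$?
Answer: $\sqrt{1195} \approx 34.569$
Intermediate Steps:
$l{\left(N \right)} = -5$
$U{\left(M \right)} = - 6 M$
$H{\left(j \right)} = -4$ ($H{\left(j \right)} = 1 - 5 = -4$)
$v = 39$ ($v = 5 - \left(\left(-6\right) 3 - 16\right) = 5 - \left(-18 - 16\right) = 5 - -34 = 5 + 34 = 39$)
$\sqrt{v + \left(-34\right)^{2}} = \sqrt{39 + \left(-34\right)^{2}} = \sqrt{39 + 1156} = \sqrt{1195}$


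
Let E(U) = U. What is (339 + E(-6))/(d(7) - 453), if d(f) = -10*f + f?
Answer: -111/172 ≈ -0.64535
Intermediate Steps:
d(f) = -9*f
(339 + E(-6))/(d(7) - 453) = (339 - 6)/(-9*7 - 453) = 333/(-63 - 453) = 333/(-516) = 333*(-1/516) = -111/172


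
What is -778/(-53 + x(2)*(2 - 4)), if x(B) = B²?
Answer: 778/61 ≈ 12.754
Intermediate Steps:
-778/(-53 + x(2)*(2 - 4)) = -778/(-53 + 2²*(2 - 4)) = -778/(-53 + 4*(-2)) = -778/(-53 - 8) = -778/(-61) = -778*(-1/61) = 778/61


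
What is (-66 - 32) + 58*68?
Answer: 3846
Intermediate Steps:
(-66 - 32) + 58*68 = -98 + 3944 = 3846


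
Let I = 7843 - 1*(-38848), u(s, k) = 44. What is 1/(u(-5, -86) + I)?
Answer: 1/46735 ≈ 2.1397e-5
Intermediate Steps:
I = 46691 (I = 7843 + 38848 = 46691)
1/(u(-5, -86) + I) = 1/(44 + 46691) = 1/46735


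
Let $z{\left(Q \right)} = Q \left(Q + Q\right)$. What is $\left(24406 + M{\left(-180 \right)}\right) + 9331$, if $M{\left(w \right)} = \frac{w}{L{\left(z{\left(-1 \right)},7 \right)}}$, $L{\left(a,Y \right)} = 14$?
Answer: $\frac{236069}{7} \approx 33724.0$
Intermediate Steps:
$z{\left(Q \right)} = 2 Q^{2}$ ($z{\left(Q \right)} = Q 2 Q = 2 Q^{2}$)
$M{\left(w \right)} = \frac{w}{14}$
$\left(24406 + M{\left(-180 \right)}\right) + 9331 = \left(24406 + \frac{1}{14} \left(-180\right)\right) + 9331 = \left(24406 - \frac{90}{7}\right) + 9331 = \frac{170752}{7} + 9331 = \frac{236069}{7}$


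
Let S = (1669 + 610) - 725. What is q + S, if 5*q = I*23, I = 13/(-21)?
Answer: 162871/105 ≈ 1551.2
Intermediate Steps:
I = -13/21 (I = 13*(-1/21) = -13/21 ≈ -0.61905)
q = -299/105 (q = (-13/21*23)/5 = (⅕)*(-299/21) = -299/105 ≈ -2.8476)
S = 1554 (S = 2279 - 725 = 1554)
q + S = -299/105 + 1554 = 162871/105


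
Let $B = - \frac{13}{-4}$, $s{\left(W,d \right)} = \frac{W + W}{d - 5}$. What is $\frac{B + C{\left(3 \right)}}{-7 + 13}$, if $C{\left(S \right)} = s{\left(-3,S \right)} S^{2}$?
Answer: $\frac{121}{24} \approx 5.0417$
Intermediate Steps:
$s{\left(W,d \right)} = \frac{2 W}{-5 + d}$
$C{\left(S \right)} = - \frac{6 S^{2}}{-5 + S}$ ($C{\left(S \right)} = 2 \left(-3\right) \frac{1}{-5 + S} S^{2} = - \frac{6}{-5 + S} S^{2} = - \frac{6 S^{2}}{-5 + S}$)
$B = \frac{13}{4}$ ($B = \left(-13\right) \left(- \frac{1}{4}\right) = \frac{13}{4} \approx 3.25$)
$\frac{B + C{\left(3 \right)}}{-7 + 13} = \frac{\frac{13}{4} - \frac{6 \cdot 3^{2}}{-5 + 3}}{-7 + 13} = \frac{\frac{13}{4} - \frac{54}{-2}}{6} = \left(\frac{13}{4} - 54 \left(- \frac{1}{2}\right)\right) \frac{1}{6} = \left(\frac{13}{4} + 27\right) \frac{1}{6} = \frac{121}{4} \cdot \frac{1}{6} = \frac{121}{24}$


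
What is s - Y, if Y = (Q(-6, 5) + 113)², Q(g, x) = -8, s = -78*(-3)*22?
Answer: -5877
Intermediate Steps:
s = 5148 (s = -6*(-39)*22 = 234*22 = 5148)
Y = 11025 (Y = (-8 + 113)² = 105² = 11025)
s - Y = 5148 - 1*11025 = 5148 - 11025 = -5877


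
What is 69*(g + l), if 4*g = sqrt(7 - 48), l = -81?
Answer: -5589 + 69*I*sqrt(41)/4 ≈ -5589.0 + 110.45*I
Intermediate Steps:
g = I*sqrt(41)/4 (g = sqrt(7 - 48)/4 = sqrt(-41)/4 = (I*sqrt(41))/4 = I*sqrt(41)/4 ≈ 1.6008*I)
69*(g + l) = 69*(I*sqrt(41)/4 - 81) = 69*(-81 + I*sqrt(41)/4) = -5589 + 69*I*sqrt(41)/4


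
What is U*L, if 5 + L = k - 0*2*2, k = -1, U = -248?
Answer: 1488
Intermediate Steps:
L = -6 (L = -5 + (-1 - 0*2*2) = -5 + (-1 - 0*2) = -5 + (-1 - 1*0) = -5 + (-1 + 0) = -5 - 1 = -6)
U*L = -248*(-6) = 1488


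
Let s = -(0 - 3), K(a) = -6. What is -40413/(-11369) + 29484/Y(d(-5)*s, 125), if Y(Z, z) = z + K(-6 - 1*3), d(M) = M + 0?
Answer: 48573249/193273 ≈ 251.32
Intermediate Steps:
d(M) = M
s = 3 (s = -1*(-3) = 3)
Y(Z, z) = -6 + z (Y(Z, z) = z - 6 = -6 + z)
-40413/(-11369) + 29484/Y(d(-5)*s, 125) = -40413/(-11369) + 29484/(-6 + 125) = -40413*(-1/11369) + 29484/119 = 40413/11369 + 29484*(1/119) = 40413/11369 + 4212/17 = 48573249/193273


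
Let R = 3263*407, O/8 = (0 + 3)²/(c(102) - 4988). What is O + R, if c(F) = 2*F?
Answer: 794168509/598 ≈ 1.3280e+6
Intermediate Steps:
O = -9/598 (O = 8*((0 + 3)²/(2*102 - 4988)) = 8*(3²/(204 - 4988)) = 8*(9/(-4784)) = 8*(9*(-1/4784)) = 8*(-9/4784) = -9/598 ≈ -0.015050)
R = 1328041
O + R = -9/598 + 1328041 = 794168509/598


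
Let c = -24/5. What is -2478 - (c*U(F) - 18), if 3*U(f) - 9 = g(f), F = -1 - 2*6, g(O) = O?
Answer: -12332/5 ≈ -2466.4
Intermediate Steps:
c = -24/5 (c = -24*⅕ = -24/5 ≈ -4.8000)
F = -13 (F = -1 - 12 = -13)
U(f) = 3 + f/3
-2478 - (c*U(F) - 18) = -2478 - (-24*(3 + (⅓)*(-13))/5 - 18) = -2478 - (-24*(3 - 13/3)/5 - 18) = -2478 - (-24/5*(-4/3) - 18) = -2478 - (32/5 - 18) = -2478 - 1*(-58/5) = -2478 + 58/5 = -12332/5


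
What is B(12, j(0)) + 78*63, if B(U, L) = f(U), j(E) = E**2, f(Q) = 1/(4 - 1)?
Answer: 14743/3 ≈ 4914.3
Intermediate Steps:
f(Q) = 1/3
B(U, L) = 1/3
B(12, j(0)) + 78*63 = 1/3 + 78*63 = 1/3 + 4914 = 14743/3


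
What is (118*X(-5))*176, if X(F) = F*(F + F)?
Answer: 1038400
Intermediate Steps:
X(F) = 2*F**2 (X(F) = F*(2*F) = 2*F**2)
(118*X(-5))*176 = (118*(2*(-5)**2))*176 = (118*(2*25))*176 = (118*50)*176 = 5900*176 = 1038400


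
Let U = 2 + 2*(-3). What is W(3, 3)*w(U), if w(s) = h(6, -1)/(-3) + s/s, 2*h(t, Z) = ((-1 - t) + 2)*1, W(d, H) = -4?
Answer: -22/3 ≈ -7.3333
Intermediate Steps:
U = -4 (U = 2 - 6 = -4)
h(t, Z) = ½ - t/2 (h(t, Z) = (((-1 - t) + 2)*1)/2 = ((1 - t)*1)/2 = (1 - t)/2 = ½ - t/2)
w(s) = 11/6 (w(s) = (½ - ½*6)/(-3) + s/s = (½ - 3)*(-⅓) + 1 = -5/2*(-⅓) + 1 = ⅚ + 1 = 11/6)
W(3, 3)*w(U) = -4*11/6 = -22/3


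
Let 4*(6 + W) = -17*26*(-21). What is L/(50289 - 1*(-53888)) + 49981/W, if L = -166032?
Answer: 9645179146/482235333 ≈ 20.001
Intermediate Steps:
W = 4629/2 (W = -6 + (-17*26*(-21))/4 = -6 + (-442*(-21))/4 = -6 + (¼)*9282 = -6 + 4641/2 = 4629/2 ≈ 2314.5)
L/(50289 - 1*(-53888)) + 49981/W = -166032/(50289 - 1*(-53888)) + 49981/(4629/2) = -166032/(50289 + 53888) + 49981*(2/4629) = -166032/104177 + 99962/4629 = 9645179146/482235333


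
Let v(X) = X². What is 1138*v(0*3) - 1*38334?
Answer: -38334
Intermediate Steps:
1138*v(0*3) - 1*38334 = 1138*(0*3)² - 1*38334 = 1138*0² - 38334 = 1138*0 - 38334 = 0 - 38334 = -38334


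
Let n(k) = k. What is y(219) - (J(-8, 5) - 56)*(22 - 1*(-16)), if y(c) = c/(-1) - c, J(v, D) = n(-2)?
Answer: 1766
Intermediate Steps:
J(v, D) = -2
y(c) = -2*c (y(c) = c*(-1) - c = -c - c = -2*c)
y(219) - (J(-8, 5) - 56)*(22 - 1*(-16)) = -2*219 - (-2 - 56)*(22 - 1*(-16)) = -438 - (-58)*(22 + 16) = -438 - (-58)*38 = -438 - 1*(-2204) = -438 + 2204 = 1766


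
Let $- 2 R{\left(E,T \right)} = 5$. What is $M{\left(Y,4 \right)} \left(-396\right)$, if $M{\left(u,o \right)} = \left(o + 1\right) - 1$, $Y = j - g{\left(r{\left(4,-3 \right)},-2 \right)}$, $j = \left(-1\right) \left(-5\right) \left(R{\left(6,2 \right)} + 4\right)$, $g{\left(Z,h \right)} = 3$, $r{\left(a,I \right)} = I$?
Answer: $-1584$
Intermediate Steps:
$R{\left(E,T \right)} = - \frac{5}{2}$ ($R{\left(E,T \right)} = \left(- \frac{1}{2}\right) 5 = - \frac{5}{2}$)
$j = \frac{15}{2}$ ($j = \left(-1\right) \left(-5\right) \left(- \frac{5}{2} + 4\right) = 5 \cdot \frac{3}{2} = \frac{15}{2} \approx 7.5$)
$Y = \frac{9}{2}$ ($Y = \frac{15}{2} - 3 = \frac{9}{2} \approx 4.5$)
$M{\left(u,o \right)} = o$ ($M{\left(u,o \right)} = \left(1 + o\right) - 1 = o$)
$M{\left(Y,4 \right)} \left(-396\right) = 4 \left(-396\right) = -1584$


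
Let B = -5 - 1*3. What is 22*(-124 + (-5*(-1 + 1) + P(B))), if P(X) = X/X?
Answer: -2706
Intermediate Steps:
B = -8 (B = -5 - 3 = -8)
P(X) = 1
22*(-124 + (-5*(-1 + 1) + P(B))) = 22*(-124 + (-5*(-1 + 1) + 1)) = 22*(-124 + (-5*0 + 1)) = 22*(-124 + (0 + 1)) = 22*(-124 + 1) = 22*(-123) = -2706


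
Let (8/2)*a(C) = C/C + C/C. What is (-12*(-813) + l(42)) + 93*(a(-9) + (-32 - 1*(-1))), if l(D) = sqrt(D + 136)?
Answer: 13839/2 + sqrt(178) ≈ 6932.8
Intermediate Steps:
l(D) = sqrt(136 + D)
a(C) = 1/2 (a(C) = (C/C + C/C)/4 = (1 + 1)/4 = (1/4)*2 = 1/2)
(-12*(-813) + l(42)) + 93*(a(-9) + (-32 - 1*(-1))) = (-12*(-813) + sqrt(136 + 42)) + 93*(1/2 + (-32 - 1*(-1))) = (9756 + sqrt(178)) + 93*(1/2 + (-32 + 1)) = (9756 + sqrt(178)) + 93*(1/2 - 31) = (9756 + sqrt(178)) + 93*(-61/2) = (9756 + sqrt(178)) - 5673/2 = 13839/2 + sqrt(178)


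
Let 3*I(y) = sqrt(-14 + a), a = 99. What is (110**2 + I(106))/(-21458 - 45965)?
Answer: -12100/67423 - sqrt(85)/202269 ≈ -0.17951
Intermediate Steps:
I(y) = sqrt(85)/3 (I(y) = sqrt(-14 + 99)/3 = sqrt(85)/3)
(110**2 + I(106))/(-21458 - 45965) = (110**2 + sqrt(85)/3)/(-21458 - 45965) = (12100 + sqrt(85)/3)/(-67423) = (12100 + sqrt(85)/3)*(-1/67423) = -12100/67423 - sqrt(85)/202269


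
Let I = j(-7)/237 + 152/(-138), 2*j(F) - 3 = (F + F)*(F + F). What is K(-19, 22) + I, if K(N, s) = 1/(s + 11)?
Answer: -78107/119922 ≈ -0.65131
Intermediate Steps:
j(F) = 3/2 + 2*F**2 (j(F) = 3/2 + ((F + F)*(F + F))/2 = 3/2 + ((2*F)*(2*F))/2 = 3/2 + (4*F**2)/2 = 3/2 + 2*F**2)
I = -2477/3634 (I = (3/2 + 2*(-7)**2)/237 + 152/(-138) = (3/2 + 2*49)*(1/237) + 152*(-1/138) = (3/2 + 98)*(1/237) - 76/69 = (199/2)*(1/237) - 76/69 = 199/474 - 76/69 = -2477/3634 ≈ -0.68162)
K(N, s) = 1/(11 + s)
K(-19, 22) + I = 1/(11 + 22) - 2477/3634 = 1/33 - 2477/3634 = -78107/119922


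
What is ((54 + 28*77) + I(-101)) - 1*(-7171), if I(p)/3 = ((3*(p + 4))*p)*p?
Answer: -8896092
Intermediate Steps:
I(p) = 3*p**2*(12 + 3*p) (I(p) = 3*(((3*(p + 4))*p)*p) = 3*(((3*(4 + p))*p)*p) = 3*(((12 + 3*p)*p)*p) = 3*((p*(12 + 3*p))*p) = 3*(p**2*(12 + 3*p)) = 3*p**2*(12 + 3*p))
((54 + 28*77) + I(-101)) - 1*(-7171) = ((54 + 28*77) + 9*(-101)**2*(4 - 101)) - 1*(-7171) = ((54 + 2156) + 9*10201*(-97)) + 7171 = (2210 - 8905473) + 7171 = -8903263 + 7171 = -8896092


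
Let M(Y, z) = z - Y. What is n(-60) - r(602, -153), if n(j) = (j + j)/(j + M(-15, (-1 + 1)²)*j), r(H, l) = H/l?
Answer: 4969/1224 ≈ 4.0596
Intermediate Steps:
n(j) = ⅛ (n(j) = (j + j)/(j + ((-1 + 1)² - 1*(-15))*j) = (2*j)/(j + (0² + 15)*j) = (2*j)/(j + (0 + 15)*j) = (2*j)/(j + 15*j) = (2*j)/((16*j)) = (2*j)*(1/(16*j)) = ⅛)
n(-60) - r(602, -153) = ⅛ - 602/(-153) = ⅛ - 602*(-1)/153 = ⅛ - 1*(-602/153) = ⅛ + 602/153 = 4969/1224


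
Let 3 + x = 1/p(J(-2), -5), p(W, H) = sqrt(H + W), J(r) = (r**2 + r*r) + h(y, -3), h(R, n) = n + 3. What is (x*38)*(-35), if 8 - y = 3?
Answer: 3990 - 1330*sqrt(3)/3 ≈ 3222.1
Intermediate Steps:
y = 5 (y = 8 - 1*3 = 8 - 3 = 5)
h(R, n) = 3 + n
J(r) = 2*r**2 (J(r) = (r**2 + r*r) + (3 - 3) = (r**2 + r**2) + 0 = 2*r**2 + 0 = 2*r**2)
x = -3 + sqrt(3)/3 (x = -3 + 1/(sqrt(-5 + 2*(-2)**2)) = -3 + 1/(sqrt(-5 + 2*4)) = -3 + 1/(sqrt(-5 + 8)) = -3 + 1/(sqrt(3)) = -3 + sqrt(3)/3 ≈ -2.4226)
(x*38)*(-35) = ((-3 + sqrt(3)/3)*38)*(-35) = (-114 + 38*sqrt(3)/3)*(-35) = 3990 - 1330*sqrt(3)/3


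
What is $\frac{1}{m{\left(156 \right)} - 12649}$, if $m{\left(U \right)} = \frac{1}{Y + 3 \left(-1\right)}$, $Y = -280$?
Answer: $- \frac{283}{3579668} \approx -7.9058 \cdot 10^{-5}$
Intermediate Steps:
$m{\left(U \right)} = - \frac{1}{283}$ ($m{\left(U \right)} = \frac{1}{-280 + 3 \left(-1\right)} = \frac{1}{-280 - 3} = \frac{1}{-283} = - \frac{1}{283}$)
$\frac{1}{m{\left(156 \right)} - 12649} = \frac{1}{- \frac{1}{283} - 12649} = \frac{1}{- \frac{3579668}{283}} = - \frac{283}{3579668}$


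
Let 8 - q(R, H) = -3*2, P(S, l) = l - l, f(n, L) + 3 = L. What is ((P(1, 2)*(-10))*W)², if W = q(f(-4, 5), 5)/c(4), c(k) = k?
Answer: 0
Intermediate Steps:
f(n, L) = -3 + L
P(S, l) = 0
q(R, H) = 14 (q(R, H) = 8 - (-3)*2 = 8 - 1*(-6) = 8 + 6 = 14)
W = 7/2 (W = 14/4 = 14*(¼) = 7/2 ≈ 3.5000)
((P(1, 2)*(-10))*W)² = ((0*(-10))*(7/2))² = (0*(7/2))² = 0² = 0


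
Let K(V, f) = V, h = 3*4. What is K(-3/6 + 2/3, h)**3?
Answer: 1/216 ≈ 0.0046296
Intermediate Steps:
h = 12
K(-3/6 + 2/3, h)**3 = (-3/6 + 2/3)**3 = (-3*1/6 + 2*(1/3))**3 = (-1/2 + 2/3)**3 = (1/6)**3 = 1/216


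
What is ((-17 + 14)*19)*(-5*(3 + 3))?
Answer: 1710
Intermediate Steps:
((-17 + 14)*19)*(-5*(3 + 3)) = (-3*19)*(-5*6) = -57*(-30) = 1710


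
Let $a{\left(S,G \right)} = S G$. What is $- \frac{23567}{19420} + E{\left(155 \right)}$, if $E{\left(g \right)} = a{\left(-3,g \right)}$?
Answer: $- \frac{9053867}{19420} \approx -466.21$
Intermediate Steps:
$a{\left(S,G \right)} = G S$
$E{\left(g \right)} = - 3 g$ ($E{\left(g \right)} = g \left(-3\right) = - 3 g$)
$- \frac{23567}{19420} + E{\left(155 \right)} = - \frac{23567}{19420} - 465 = - \frac{9053867}{19420}$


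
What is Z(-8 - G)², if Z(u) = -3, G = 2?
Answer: 9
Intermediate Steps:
Z(-8 - G)² = (-3)² = 9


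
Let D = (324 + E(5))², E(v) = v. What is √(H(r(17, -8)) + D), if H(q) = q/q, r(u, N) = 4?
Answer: √108242 ≈ 329.00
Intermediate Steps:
H(q) = 1
D = 108241 (D = (324 + 5)² = 329² = 108241)
√(H(r(17, -8)) + D) = √(1 + 108241) = √108242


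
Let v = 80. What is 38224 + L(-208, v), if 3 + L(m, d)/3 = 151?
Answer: 38668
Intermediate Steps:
L(m, d) = 444 (L(m, d) = -9 + 3*151 = -9 + 453 = 444)
38224 + L(-208, v) = 38224 + 444 = 38668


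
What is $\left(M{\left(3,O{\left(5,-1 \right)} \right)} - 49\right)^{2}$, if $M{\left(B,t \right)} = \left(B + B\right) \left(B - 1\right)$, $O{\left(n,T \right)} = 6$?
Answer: $1369$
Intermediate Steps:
$M{\left(B,t \right)} = 2 B \left(-1 + B\right)$
$\left(M{\left(3,O{\left(5,-1 \right)} \right)} - 49\right)^{2} = \left(2 \cdot 3 \left(-1 + 3\right) - 49\right)^{2} = \left(2 \cdot 3 \cdot 2 - 49\right)^{2} = \left(12 - 49\right)^{2} = \left(-37\right)^{2} = 1369$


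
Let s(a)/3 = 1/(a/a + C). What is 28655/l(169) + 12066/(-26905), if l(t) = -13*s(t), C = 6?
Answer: -5397209999/1049295 ≈ -5143.7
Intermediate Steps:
s(a) = 3/7 (s(a) = 3/(a/a + 6) = 3/(1 + 6) = 3/7)
l(t) = -39/7 (l(t) = -13*3/7 = -39/7)
28655/l(169) + 12066/(-26905) = 28655/(-39/7) + 12066/(-26905) = 28655*(-7/39) + 12066*(-1/26905) = -200585/39 - 12066/26905 = -5397209999/1049295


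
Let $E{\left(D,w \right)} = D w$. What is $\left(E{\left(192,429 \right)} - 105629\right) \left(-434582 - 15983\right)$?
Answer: $10480592465$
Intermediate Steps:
$\left(E{\left(192,429 \right)} - 105629\right) \left(-434582 - 15983\right) = \left(192 \cdot 429 - 105629\right) \left(-434582 - 15983\right) = \left(82368 - 105629\right) \left(-450565\right) = \left(-23261\right) \left(-450565\right) = 10480592465$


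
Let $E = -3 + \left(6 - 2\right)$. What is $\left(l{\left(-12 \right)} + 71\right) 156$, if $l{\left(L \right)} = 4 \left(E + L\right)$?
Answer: $4212$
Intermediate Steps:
$E = 1$ ($E = -3 + \left(6 - 2\right) = -3 + 4 = 1$)
$l{\left(L \right)} = 4 + 4 L$ ($l{\left(L \right)} = 4 \left(1 + L\right) = 4 + 4 L$)
$\left(l{\left(-12 \right)} + 71\right) 156 = \left(\left(4 + 4 \left(-12\right)\right) + 71\right) 156 = \left(\left(4 - 48\right) + 71\right) 156 = \left(-44 + 71\right) 156 = 27 \cdot 156 = 4212$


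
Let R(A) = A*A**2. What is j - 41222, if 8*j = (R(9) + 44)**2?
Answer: 267753/8 ≈ 33469.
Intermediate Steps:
R(A) = A**3
j = 597529/8 (j = (9**3 + 44)**2/8 = (729 + 44)**2/8 = (1/8)*773**2 = (1/8)*597529 = 597529/8 ≈ 74691.)
j - 41222 = 597529/8 - 41222 = 267753/8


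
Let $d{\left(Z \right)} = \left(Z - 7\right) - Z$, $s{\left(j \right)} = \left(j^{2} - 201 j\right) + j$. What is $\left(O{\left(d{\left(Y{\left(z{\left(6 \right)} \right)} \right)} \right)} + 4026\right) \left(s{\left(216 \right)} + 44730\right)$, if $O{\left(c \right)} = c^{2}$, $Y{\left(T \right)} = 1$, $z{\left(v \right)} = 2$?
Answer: $196357950$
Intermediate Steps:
$s{\left(j \right)} = j^{2} - 200 j$
$d{\left(Z \right)} = -7$ ($d{\left(Z \right)} = \left(Z - 7\right) - Z = \left(-7 + Z\right) - Z = -7$)
$\left(O{\left(d{\left(Y{\left(z{\left(6 \right)} \right)} \right)} \right)} + 4026\right) \left(s{\left(216 \right)} + 44730\right) = \left(\left(-7\right)^{2} + 4026\right) \left(216 \left(-200 + 216\right) + 44730\right) = \left(49 + 4026\right) \left(216 \cdot 16 + 44730\right) = 4075 \left(3456 + 44730\right) = 4075 \cdot 48186 = 196357950$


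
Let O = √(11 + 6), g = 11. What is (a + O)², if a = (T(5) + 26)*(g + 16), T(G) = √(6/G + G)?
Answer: (3510 + 5*√17 + 27*√155)²/25 ≈ 5.9807e+5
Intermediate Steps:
T(G) = √(G + 6/G)
a = 702 + 27*√155/5 (a = (√(5 + 6/5) + 26)*(11 + 16) = (√(5 + 6*(⅕)) + 26)*27 = (√(5 + 6/5) + 26)*27 = (√(31/5) + 26)*27 = (√155/5 + 26)*27 = (26 + √155/5)*27 = 702 + 27*√155/5 ≈ 769.23)
O = √17 ≈ 4.1231
(a + O)² = ((702 + 27*√155/5) + √17)² = (702 + √17 + 27*√155/5)²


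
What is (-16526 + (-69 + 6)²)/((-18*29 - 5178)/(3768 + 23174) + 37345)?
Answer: -8902913/26477455 ≈ -0.33625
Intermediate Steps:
(-16526 + (-69 + 6)²)/((-18*29 - 5178)/(3768 + 23174) + 37345) = (-16526 + (-63)²)/((-522 - 5178)/26942 + 37345) = (-16526 + 3969)/(-5700*1/26942 + 37345) = -12557/(-150/709 + 37345) = -12557/26477455/709 = -12557*709/26477455 = -8902913/26477455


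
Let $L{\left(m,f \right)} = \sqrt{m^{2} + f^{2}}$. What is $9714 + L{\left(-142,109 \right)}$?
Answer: $9714 + \sqrt{32045} \approx 9893.0$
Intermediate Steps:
$L{\left(m,f \right)} = \sqrt{f^{2} + m^{2}}$
$9714 + L{\left(-142,109 \right)} = 9714 + \sqrt{109^{2} + \left(-142\right)^{2}} = 9714 + \sqrt{11881 + 20164} = 9714 + \sqrt{32045}$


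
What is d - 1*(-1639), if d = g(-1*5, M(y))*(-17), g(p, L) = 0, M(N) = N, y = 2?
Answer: 1639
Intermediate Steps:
d = 0 (d = 0*(-17) = 0)
d - 1*(-1639) = 0 - 1*(-1639) = 0 + 1639 = 1639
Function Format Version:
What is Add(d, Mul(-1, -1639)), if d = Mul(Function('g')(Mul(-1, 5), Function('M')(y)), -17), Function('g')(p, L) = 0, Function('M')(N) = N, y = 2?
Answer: 1639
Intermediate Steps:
d = 0 (d = Mul(0, -17) = 0)
Add(d, Mul(-1, -1639)) = Add(0, Mul(-1, -1639)) = Add(0, 1639) = 1639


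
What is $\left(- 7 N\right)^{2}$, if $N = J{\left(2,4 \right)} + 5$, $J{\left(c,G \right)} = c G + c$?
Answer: $11025$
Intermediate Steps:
$J{\left(c,G \right)} = c + G c$ ($J{\left(c,G \right)} = G c + c = c + G c$)
$N = 15$ ($N = 2 \left(1 + 4\right) + 5 = 2 \cdot 5 + 5 = 10 + 5 = 15$)
$\left(- 7 N\right)^{2} = \left(\left(-7\right) 15\right)^{2} = \left(-105\right)^{2} = 11025$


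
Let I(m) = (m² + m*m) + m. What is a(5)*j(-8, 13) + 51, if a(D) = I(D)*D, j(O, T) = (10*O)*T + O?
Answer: -288149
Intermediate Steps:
j(O, T) = O + 10*O*T (j(O, T) = 10*O*T + O = O + 10*O*T)
I(m) = m + 2*m² (I(m) = (m² + m²) + m = 2*m² + m = m + 2*m²)
a(D) = D²*(1 + 2*D) (a(D) = (D*(1 + 2*D))*D = D²*(1 + 2*D))
a(5)*j(-8, 13) + 51 = (5²*(1 + 2*5))*(-8*(1 + 10*13)) + 51 = (25*(1 + 10))*(-8*(1 + 130)) + 51 = (25*11)*(-8*131) + 51 = 275*(-1048) + 51 = -288200 + 51 = -288149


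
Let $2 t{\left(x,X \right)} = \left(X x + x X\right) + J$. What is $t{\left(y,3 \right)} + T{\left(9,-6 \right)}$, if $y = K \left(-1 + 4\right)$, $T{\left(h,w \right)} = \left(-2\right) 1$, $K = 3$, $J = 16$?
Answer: $33$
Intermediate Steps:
$T{\left(h,w \right)} = -2$
$y = 9$ ($y = 3 \left(-1 + 4\right) = 3 \cdot 3 = 9$)
$t{\left(x,X \right)} = 8 + X x$ ($t{\left(x,X \right)} = \frac{\left(X x + x X\right) + 16}{2} = \frac{\left(X x + X x\right) + 16}{2} = \frac{2 X x + 16}{2} = \frac{16 + 2 X x}{2} = 8 + X x$)
$t{\left(y,3 \right)} + T{\left(9,-6 \right)} = \left(8 + 3 \cdot 9\right) - 2 = \left(8 + 27\right) - 2 = 35 - 2 = 33$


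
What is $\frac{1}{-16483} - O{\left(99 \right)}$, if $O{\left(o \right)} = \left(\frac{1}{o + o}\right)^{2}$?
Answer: $- \frac{55687}{646199532} \approx -8.6176 \cdot 10^{-5}$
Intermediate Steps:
$O{\left(o \right)} = \frac{1}{4 o^{2}}$ ($O{\left(o \right)} = \left(\frac{1}{2 o}\right)^{2} = \frac{1}{4 o^{2}}$)
$\frac{1}{-16483} - O{\left(99 \right)} = \frac{1}{-16483} - \frac{1}{4 \cdot 9801} = - \frac{1}{16483} - \frac{1}{4} \cdot \frac{1}{9801} = - \frac{1}{16483} - \frac{1}{39204} = - \frac{55687}{646199532}$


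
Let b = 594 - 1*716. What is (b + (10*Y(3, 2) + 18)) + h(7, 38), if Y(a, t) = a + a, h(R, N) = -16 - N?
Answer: -98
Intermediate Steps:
Y(a, t) = 2*a
b = -122 (b = 594 - 716 = -122)
(b + (10*Y(3, 2) + 18)) + h(7, 38) = (-122 + (10*(2*3) + 18)) + (-16 - 1*38) = (-122 + (10*6 + 18)) + (-16 - 38) = (-122 + (60 + 18)) - 54 = (-122 + 78) - 54 = -44 - 54 = -98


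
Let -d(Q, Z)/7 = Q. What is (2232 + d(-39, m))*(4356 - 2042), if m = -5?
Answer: 5796570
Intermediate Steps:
d(Q, Z) = -7*Q
(2232 + d(-39, m))*(4356 - 2042) = (2232 - 7*(-39))*(4356 - 2042) = (2232 + 273)*2314 = 2505*2314 = 5796570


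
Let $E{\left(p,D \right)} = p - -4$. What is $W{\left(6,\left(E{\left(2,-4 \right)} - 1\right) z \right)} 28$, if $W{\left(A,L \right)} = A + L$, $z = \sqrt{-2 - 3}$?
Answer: $168 + 140 i \sqrt{5} \approx 168.0 + 313.05 i$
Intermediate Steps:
$E{\left(p,D \right)} = 4 + p$ ($E{\left(p,D \right)} = p + 4 = 4 + p$)
$z = i \sqrt{5}$ ($z = \sqrt{-5} = i \sqrt{5} \approx 2.2361 i$)
$W{\left(6,\left(E{\left(2,-4 \right)} - 1\right) z \right)} 28 = \left(6 + \left(\left(4 + 2\right) - 1\right) i \sqrt{5}\right) 28 = \left(6 + \left(6 - 1\right) i \sqrt{5}\right) 28 = \left(6 + 5 i \sqrt{5}\right) 28 = 168 + 140 i \sqrt{5}$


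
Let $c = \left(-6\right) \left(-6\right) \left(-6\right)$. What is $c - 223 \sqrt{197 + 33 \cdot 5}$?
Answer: $-216 - 223 \sqrt{362} \approx -4458.9$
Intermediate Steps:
$c = -216$ ($c = 36 \left(-6\right) = -216$)
$c - 223 \sqrt{197 + 33 \cdot 5} = -216 - 223 \sqrt{197 + 33 \cdot 5} = -216 - 223 \sqrt{197 + 165} = -216 - 223 \sqrt{362}$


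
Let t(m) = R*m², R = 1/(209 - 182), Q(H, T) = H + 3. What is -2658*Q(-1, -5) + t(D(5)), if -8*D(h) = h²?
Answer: -9185423/1728 ≈ -5315.6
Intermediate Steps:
Q(H, T) = 3 + H
D(h) = -h²/8
R = 1/27 ≈ 0.037037
t(m) = m²/27
-2658*Q(-1, -5) + t(D(5)) = -2658*(3 - 1) + (-⅛*5²)²/27 = -2658*2 + (-⅛*25)²/27 = -5316 + (-25/8)²/27 = -5316 + (1/27)*(625/64) = -5316 + 625/1728 = -9185423/1728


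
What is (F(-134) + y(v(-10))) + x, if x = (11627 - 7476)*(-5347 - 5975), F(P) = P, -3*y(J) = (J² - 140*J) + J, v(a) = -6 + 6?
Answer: -46997756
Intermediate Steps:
v(a) = 0
y(J) = -J²/3 + 139*J/3 (y(J) = -((J² - 140*J) + J)/3 = -(J² - 139*J)/3 = -J²/3 + 139*J/3)
x = -46997622 (x = 4151*(-11322) = -46997622)
(F(-134) + y(v(-10))) + x = (-134 + (⅓)*0*(139 - 1*0)) - 46997622 = (-134 + (⅓)*0*(139 + 0)) - 46997622 = (-134 + (⅓)*0*139) - 46997622 = (-134 + 0) - 46997622 = -134 - 46997622 = -46997756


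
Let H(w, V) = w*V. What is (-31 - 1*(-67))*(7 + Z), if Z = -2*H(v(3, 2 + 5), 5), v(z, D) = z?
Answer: -828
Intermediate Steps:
H(w, V) = V*w
Z = -30 (Z = -10*3 = -2*15 = -30)
(-31 - 1*(-67))*(7 + Z) = (-31 - 1*(-67))*(7 - 30) = (-31 + 67)*(-23) = 36*(-23) = -828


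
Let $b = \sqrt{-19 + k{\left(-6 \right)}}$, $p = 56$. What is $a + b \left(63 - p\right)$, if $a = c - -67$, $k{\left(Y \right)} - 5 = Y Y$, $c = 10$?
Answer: $77 + 7 \sqrt{22} \approx 109.83$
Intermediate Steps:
$k{\left(Y \right)} = 5 + Y^{2}$ ($k{\left(Y \right)} = 5 + Y Y = 5 + Y^{2}$)
$a = 77$ ($a = 10 - -67 = 10 + 67 = 77$)
$b = \sqrt{22}$ ($b = \sqrt{-19 + \left(5 + \left(-6\right)^{2}\right)} = \sqrt{-19 + \left(5 + 36\right)} = \sqrt{-19 + 41} = \sqrt{22} \approx 4.6904$)
$a + b \left(63 - p\right) = 77 + \sqrt{22} \left(63 - 56\right) = 77 + \sqrt{22} \cdot 7 = 77 + 7 \sqrt{22}$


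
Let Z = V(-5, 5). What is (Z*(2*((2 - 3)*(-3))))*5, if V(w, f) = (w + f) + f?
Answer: 150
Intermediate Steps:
V(w, f) = w + 2*f (V(w, f) = (f + w) + f = w + 2*f)
Z = 5 (Z = -5 + 2*5 = -5 + 10 = 5)
(Z*(2*((2 - 3)*(-3))))*5 = (5*(2*((2 - 3)*(-3))))*5 = (5*(2*(-1*(-3))))*5 = (5*(2*3))*5 = (5*6)*5 = 30*5 = 150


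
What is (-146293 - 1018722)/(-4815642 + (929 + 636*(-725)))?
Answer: 1165015/5275813 ≈ 0.22082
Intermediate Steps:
(-146293 - 1018722)/(-4815642 + (929 + 636*(-725))) = -1165015/(-4815642 + (929 - 461100)) = -1165015/(-4815642 - 460171) = -1165015/(-5275813) = -1165015*(-1/5275813) = 1165015/5275813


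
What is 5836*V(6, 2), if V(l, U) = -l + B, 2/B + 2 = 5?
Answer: -93376/3 ≈ -31125.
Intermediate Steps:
B = ⅔ (B = 2/(-2 + 5) = 2/3 = 2*(⅓) = ⅔ ≈ 0.66667)
V(l, U) = ⅔ - l (V(l, U) = -l + ⅔ = ⅔ - l)
5836*V(6, 2) = 5836*(⅔ - 1*6) = 5836*(⅔ - 6) = 5836*(-16/3) = -93376/3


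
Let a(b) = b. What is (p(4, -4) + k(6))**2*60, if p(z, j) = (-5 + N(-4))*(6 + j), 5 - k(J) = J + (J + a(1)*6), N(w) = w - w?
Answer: 31740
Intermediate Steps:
N(w) = 0
k(J) = -1 - 2*J (k(J) = 5 - (J + (J + 1*6)) = 5 - (J + (J + 6)) = 5 - (J + (6 + J)) = 5 - (6 + 2*J) = 5 + (-6 - 2*J) = -1 - 2*J)
p(z, j) = -30 - 5*j (p(z, j) = (-5 + 0)*(6 + j) = -5*(6 + j) = -30 - 5*j)
(p(4, -4) + k(6))**2*60 = ((-30 - 5*(-4)) + (-1 - 2*6))**2*60 = ((-30 + 20) + (-1 - 12))**2*60 = (-10 - 13)**2*60 = (-23)**2*60 = 529*60 = 31740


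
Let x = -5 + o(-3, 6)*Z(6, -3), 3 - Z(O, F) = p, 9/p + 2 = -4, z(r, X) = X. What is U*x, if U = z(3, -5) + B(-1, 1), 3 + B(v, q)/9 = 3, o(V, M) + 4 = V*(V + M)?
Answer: 635/2 ≈ 317.50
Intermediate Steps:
o(V, M) = -4 + V*(M + V) (o(V, M) = -4 + V*(V + M) = -4 + V*(M + V))
p = -3/2 (p = 9/(-2 - 4) = 9/(-6) = 9*(-⅙) = -3/2 ≈ -1.5000)
B(v, q) = 0 (B(v, q) = -27 + 9*3 = -27 + 27 = 0)
Z(O, F) = 9/2 (Z(O, F) = 3 - 1*(-3/2) = 3 + 3/2 = 9/2)
x = -127/2 (x = -5 + (-4 + (-3)² + 6*(-3))*(9/2) = -5 + (-4 + 9 - 18)*(9/2) = -5 - 13*9/2 = -5 - 117/2 = -127/2 ≈ -63.500)
U = -5 (U = -5 + 0 = -5)
U*x = -5*(-127/2) = 635/2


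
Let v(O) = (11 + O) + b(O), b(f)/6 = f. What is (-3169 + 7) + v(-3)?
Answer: -3172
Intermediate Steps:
b(f) = 6*f
v(O) = 11 + 7*O (v(O) = (11 + O) + 6*O = 11 + 7*O)
(-3169 + 7) + v(-3) = (-3169 + 7) + (11 + 7*(-3)) = -3162 + (11 - 21) = -3162 - 10 = -3172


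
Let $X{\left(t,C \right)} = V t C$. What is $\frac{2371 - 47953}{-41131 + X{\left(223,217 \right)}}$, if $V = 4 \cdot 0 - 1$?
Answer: $\frac{22791}{44761} \approx 0.50917$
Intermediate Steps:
$V = -1$ ($V = 0 - 1 = -1$)
$X{\left(t,C \right)} = - C t$ ($X{\left(t,C \right)} = - t C = - C t$)
$\frac{2371 - 47953}{-41131 + X{\left(223,217 \right)}} = \frac{2371 - 47953}{-41131 - 217 \cdot 223} = - \frac{45582}{-41131 - 48391} = - \frac{45582}{-89522} = \left(-45582\right) \left(- \frac{1}{89522}\right) = \frac{22791}{44761}$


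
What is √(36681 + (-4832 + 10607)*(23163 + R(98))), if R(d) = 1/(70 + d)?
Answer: √2140848646/4 ≈ 11567.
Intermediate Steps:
√(36681 + (-4832 + 10607)*(23163 + R(98))) = √(36681 + (-4832 + 10607)*(23163 + 1/(70 + 98))) = √(36681 + 5775*(23163 + 1/168)) = √(36681 + 5775*(3891385/168)) = √(36681 + 1070130875/8) = √(1070424323/8) = √2140848646/4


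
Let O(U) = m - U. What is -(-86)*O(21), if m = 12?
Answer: -774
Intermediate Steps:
O(U) = 12 - U
-(-86)*O(21) = -(-86)*(12 - 1*21) = -(-86)*(12 - 21) = -(-86)*(-9) = -1*774 = -774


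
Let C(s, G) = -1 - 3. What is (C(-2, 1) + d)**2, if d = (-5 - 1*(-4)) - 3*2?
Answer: 121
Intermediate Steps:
C(s, G) = -4
d = -7 (d = (-5 + 4) - 6 = -1 - 6 = -7)
(C(-2, 1) + d)**2 = (-4 - 7)**2 = (-11)**2 = 121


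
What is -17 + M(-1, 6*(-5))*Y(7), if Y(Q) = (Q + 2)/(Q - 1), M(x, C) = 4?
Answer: -11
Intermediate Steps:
Y(Q) = (2 + Q)/(-1 + Q)
-17 + M(-1, 6*(-5))*Y(7) = -17 + 4*((2 + 7)/(-1 + 7)) = -17 + 4*(9/6) = -17 + 4*((⅙)*9) = -17 + 4*(3/2) = -17 + 6 = -11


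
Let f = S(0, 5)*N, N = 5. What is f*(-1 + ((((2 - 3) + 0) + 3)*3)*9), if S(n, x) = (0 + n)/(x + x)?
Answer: 0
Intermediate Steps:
S(n, x) = n/(2*x) (S(n, x) = n/((2*x)) = n*(1/(2*x)) = n/(2*x))
f = 0 (f = ((1/2)*0/5)*5 = ((1/2)*0*(1/5))*5 = 0*5 = 0)
f*(-1 + ((((2 - 3) + 0) + 3)*3)*9) = 0*(-1 + ((((2 - 3) + 0) + 3)*3)*9) = 0*(-1 + (((-1 + 0) + 3)*3)*9) = 0*(-1 + ((-1 + 3)*3)*9) = 0*(-1 + (2*3)*9) = 0*(-1 + 6*9) = 0*(-1 + 54) = 0*53 = 0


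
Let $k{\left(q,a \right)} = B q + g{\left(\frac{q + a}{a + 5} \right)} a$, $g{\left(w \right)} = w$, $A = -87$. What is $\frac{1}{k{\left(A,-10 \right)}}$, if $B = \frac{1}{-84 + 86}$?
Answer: $- \frac{2}{475} \approx -0.0042105$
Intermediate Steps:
$B = \frac{1}{2} \approx 0.5$
$k{\left(q,a \right)} = \frac{q}{2} + \frac{a \left(a + q\right)}{5 + a}$ ($k{\left(q,a \right)} = \frac{q}{2} + \frac{q + a}{a + 5} a = \frac{q}{2} + \frac{a + q}{5 + a} a = \frac{q}{2} + \frac{a \left(a + q\right)}{5 + a}$)
$\frac{1}{k{\left(A,-10 \right)}} = \frac{1}{\frac{1}{5 - 10} \left(- 10 \left(-10 - 87\right) + \frac{1}{2} \left(-87\right) \left(5 - 10\right)\right)} = \frac{1}{\frac{1}{-5} \left(\left(-10\right) \left(-97\right) + \frac{1}{2} \left(-87\right) \left(-5\right)\right)} = \frac{1}{\left(- \frac{1}{5}\right) \left(970 + \frac{435}{2}\right)} = \frac{1}{\left(- \frac{1}{5}\right) \frac{2375}{2}} = \frac{1}{- \frac{475}{2}} = - \frac{2}{475}$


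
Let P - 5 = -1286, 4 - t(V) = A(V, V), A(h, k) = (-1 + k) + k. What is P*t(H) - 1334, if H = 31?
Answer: 71683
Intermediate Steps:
A(h, k) = -1 + 2*k
t(V) = 5 - 2*V (t(V) = 4 - (-1 + 2*V) = 4 + (1 - 2*V) = 5 - 2*V)
P = -1281 (P = 5 - 1286 = -1281)
P*t(H) - 1334 = -1281*(5 - 2*31) - 1334 = -1281*(5 - 62) - 1334 = -1281*(-57) - 1334 = 73017 - 1334 = 71683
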